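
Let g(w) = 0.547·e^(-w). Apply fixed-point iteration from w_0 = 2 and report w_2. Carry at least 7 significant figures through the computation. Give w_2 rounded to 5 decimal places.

w_1 = g(2.000000) = 0.074028
w_2 = g(0.074028) = 0.507969

0.50797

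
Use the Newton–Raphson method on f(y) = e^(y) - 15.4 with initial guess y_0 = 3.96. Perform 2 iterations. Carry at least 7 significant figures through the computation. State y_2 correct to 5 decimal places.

f'(y) = e^(y)
y_0 = 3.960000: f = 37.057326, f' = 52.457326 → y_1 = 3.960000 - (37.057326)/(52.457326) = 3.253572
y_1 = 3.253572: f = 10.482627, f' = 25.882627 → y_2 = 3.253572 - (10.482627)/(25.882627) = 2.848566

2.84857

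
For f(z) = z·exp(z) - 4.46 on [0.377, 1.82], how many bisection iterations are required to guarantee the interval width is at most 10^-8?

Initial width b − a = 1.82 − 0.377 = 1.443000.
After n steps the width is (b−a)/2^n; need (b−a)/2^n ≤ 10^-8.
So n ≥ log₂(1.443000/10^-8) = log₂(144300000.0000) ≈ 27.1045.
Hence n = 28.

28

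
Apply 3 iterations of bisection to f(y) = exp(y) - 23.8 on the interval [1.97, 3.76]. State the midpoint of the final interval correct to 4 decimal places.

f(1.970000) = -16.629324, f(3.760000) = 19.148426 (opposite signs)
step 1: m = 2.865000, f(m) = -6.250947 < 0 → root in [2.865000, 3.760000]
step 2: m = 3.312500, f(m) = 3.653674 > 0 → root in [2.865000, 3.312500]
step 3: m = 3.088750, f(m) = -1.850376 < 0 → root in [3.088750, 3.312500]
Midpoint of [3.088750, 3.312500] = 3.200625

3.2006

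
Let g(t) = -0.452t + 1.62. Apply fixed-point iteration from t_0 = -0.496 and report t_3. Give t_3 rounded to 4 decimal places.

1.2645

t_1 = g(-0.496000) = 1.844192
t_2 = g(1.844192) = 0.786425
t_3 = g(0.786425) = 1.264536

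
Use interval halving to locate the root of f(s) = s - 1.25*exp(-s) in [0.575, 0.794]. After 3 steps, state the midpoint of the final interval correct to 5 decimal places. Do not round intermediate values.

0.64344

f(0.575000) = -0.128381, f(0.794000) = 0.228959 (opposite signs)
step 1: m = 0.684500, f(m) = 0.054072 > 0 → root in [0.575000, 0.684500]
step 2: m = 0.629750, f(m) = -0.036156 < 0 → root in [0.629750, 0.684500]
step 3: m = 0.657125, f(m) = 0.009201 > 0 → root in [0.629750, 0.657125]
Midpoint of [0.629750, 0.657125] = 0.643437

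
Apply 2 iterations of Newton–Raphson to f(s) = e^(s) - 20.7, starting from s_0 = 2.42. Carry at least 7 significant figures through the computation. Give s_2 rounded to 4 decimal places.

f'(s) = e^(s)
s_0 = 2.420000: f = -9.454141, f' = 11.245859 → s_1 = 2.420000 - (-9.454141)/(11.245859) = 3.260677
s_1 = 3.260677: f = 5.367191, f' = 26.067191 → s_2 = 3.260677 - (5.367191)/(26.067191) = 3.054779

3.0548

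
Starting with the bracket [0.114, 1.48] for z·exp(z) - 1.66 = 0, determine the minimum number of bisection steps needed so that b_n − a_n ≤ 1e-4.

Initial width b − a = 1.48 − 0.114 = 1.366000.
After n steps the width is (b−a)/2^n; need (b−a)/2^n ≤ 1e-4.
So n ≥ log₂(1.366000/1e-4) = log₂(13660.0000) ≈ 13.7377.
Hence n = 14.

14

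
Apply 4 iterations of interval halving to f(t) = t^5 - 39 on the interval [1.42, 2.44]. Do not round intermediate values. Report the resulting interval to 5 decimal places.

f(1.420000) = -33.226466, f(2.440000) = 47.486661 (opposite signs)
step 1: m = 1.930000, f(m) = -12.221482 < 0 → root in [1.930000, 2.440000]
step 2: m = 2.185000, f(m) = 10.803195 > 0 → root in [1.930000, 2.185000]
step 3: m = 2.057500, f(m) = -2.127786 < 0 → root in [2.057500, 2.185000]
step 4: m = 2.121250, f(m) = 3.949615 > 0 → root in [2.057500, 2.121250]

[2.05750, 2.12125]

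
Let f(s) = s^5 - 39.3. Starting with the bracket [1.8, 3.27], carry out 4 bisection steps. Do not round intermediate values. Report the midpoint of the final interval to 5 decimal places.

f(1.800000) = -20.404320, f(3.270000) = 334.585621 (opposite signs)
step 1: m = 2.535000, f(m) = 65.386292 > 0 → root in [1.800000, 2.535000]
step 2: m = 2.167500, f(m) = 8.540480 > 0 → root in [1.800000, 2.167500]
step 3: m = 1.983750, f(m) = -8.579046 < 0 → root in [1.983750, 2.167500]
step 4: m = 2.075625, f(m) = -0.774839 < 0 → root in [2.075625, 2.167500]
Midpoint of [2.075625, 2.167500] = 2.121563

2.12156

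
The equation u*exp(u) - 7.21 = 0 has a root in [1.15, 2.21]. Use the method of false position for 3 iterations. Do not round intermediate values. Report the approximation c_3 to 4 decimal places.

False-position update: c = (a·f(b) − b·f(a))/(f(b) − f(a)); replace the endpoint whose sign matches f(c).
f(1.150000) = -3.578078, f(2.210000) = 12.935733
step 1: c = 1.379672, f(c) = -1.727736 < 0 → new bracket [1.379672, 2.210000]
step 2: c = 1.477506, f(c) = -0.735561 < 0 → new bracket [1.477506, 2.210000]
step 3: c = 1.516917, f(c) = -0.295665 < 0 → new bracket [1.516917, 2.210000]

1.5169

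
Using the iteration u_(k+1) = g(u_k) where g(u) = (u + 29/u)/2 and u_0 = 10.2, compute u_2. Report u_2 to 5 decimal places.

u_1 = g(10.200000) = 6.521569
u_2 = g(6.521569) = 5.484176

5.48418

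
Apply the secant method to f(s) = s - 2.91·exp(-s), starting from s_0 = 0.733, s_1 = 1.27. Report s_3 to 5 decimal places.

Secant update: s_(k+1) = s_k − f(s_k)·(s_k − s_(k-1))/(f(s_k) − f(s_(k-1))).
f(s_0) = -0.665154, f(s_1) = 0.452780
s_2 = 1.270000 - (0.452780)·(1.270000 - 0.733000)/(0.452780 - (-0.665154)) = 1.052507; f(s_2) = 0.036738
s_3 = 1.052507 - (0.036738)·(1.052507 - 1.270000)/(0.036738 - (0.452780)) = 1.033302; f(s_3) = -0.002164

1.03330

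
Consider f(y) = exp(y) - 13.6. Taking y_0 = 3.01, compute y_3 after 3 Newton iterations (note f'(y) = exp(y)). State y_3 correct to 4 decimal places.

2.6101

y_0 = 3.010000: f = 6.687400, f' = 20.287400 → y_1 = 3.010000 - (6.687400)/(20.287400) = 2.680367
y_1 = 2.680367: f = 0.990445, f' = 14.590445 → y_2 = 2.680367 - (0.990445)/(14.590445) = 2.612484
y_2 = 2.612484: f = 0.032869, f' = 13.632869 → y_3 = 2.612484 - (0.032869)/(13.632869) = 2.610073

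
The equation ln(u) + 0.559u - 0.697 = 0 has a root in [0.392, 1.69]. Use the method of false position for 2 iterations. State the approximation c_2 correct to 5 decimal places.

1.12766

False-position update: c = (a·f(b) − b·f(a))/(f(b) − f(a)); replace the endpoint whose sign matches f(c).
f(0.392000) = -1.414365, f(1.690000) = 0.772439
step 1: c = 1.231511, f(c) = 0.199657 > 0 → new bracket [0.392000, 1.231511]
step 2: c = 1.127662, f(c) = 0.053510 > 0 → new bracket [0.392000, 1.127662]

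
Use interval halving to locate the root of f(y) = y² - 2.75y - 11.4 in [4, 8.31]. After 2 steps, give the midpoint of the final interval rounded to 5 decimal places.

f(4.000000) = -6.400000, f(8.310000) = 34.803600 (opposite signs)
step 1: m = 6.155000, f(m) = 9.557775 > 0 → root in [4.000000, 6.155000]
step 2: m = 5.077500, f(m) = 0.417881 > 0 → root in [4.000000, 5.077500]
Midpoint of [4.000000, 5.077500] = 4.538750

4.53875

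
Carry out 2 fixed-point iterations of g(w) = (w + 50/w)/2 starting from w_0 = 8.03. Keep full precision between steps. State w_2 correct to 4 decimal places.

7.0713

w_1 = g(8.030000) = 7.128325
w_2 = g(7.128325) = 7.071298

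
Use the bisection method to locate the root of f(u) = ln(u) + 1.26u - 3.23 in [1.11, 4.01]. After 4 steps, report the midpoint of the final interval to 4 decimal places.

1.9256

f(1.110000) = -1.727040, f(4.010000) = 3.211391 (opposite signs)
step 1: m = 2.560000, f(m) = 0.935607 > 0 → root in [1.110000, 2.560000]
step 2: m = 1.835000, f(m) = -0.310856 < 0 → root in [1.835000, 2.560000]
step 3: m = 2.197500, f(m) = 0.326170 > 0 → root in [1.835000, 2.197500]
step 4: m = 2.016250, f(m) = 0.011714 > 0 → root in [1.835000, 2.016250]
Midpoint of [1.835000, 2.016250] = 1.925625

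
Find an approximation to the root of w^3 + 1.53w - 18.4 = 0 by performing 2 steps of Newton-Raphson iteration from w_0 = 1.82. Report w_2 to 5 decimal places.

2.46211

Newton update: w ← w − f(w)/f'(w).
f'(w) = 3w^2 + 1.53
w_0 = 1.820000: f = -9.586832, f' = 11.467200 → w_1 = 1.820000 - (-9.586832)/(11.467200) = 2.656022
w_1 = 2.656022: f = 4.400497, f' = 22.693359 → w_2 = 2.656022 - (4.400497)/(22.693359) = 2.462111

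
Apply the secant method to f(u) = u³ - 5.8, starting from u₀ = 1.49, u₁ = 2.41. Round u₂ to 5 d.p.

1.70448

Secant update: u_(k+1) = u_k − f(u_k)·(u_k − u_(k-1))/(f(u_k) − f(u_(k-1))).
f(u_0) = -2.492051, f(u_1) = 8.197521
u_2 = 2.410000 - (8.197521)·(2.410000 - 1.490000)/(8.197521 - (-2.492051)) = 1.704479; f(u_2) = -0.848066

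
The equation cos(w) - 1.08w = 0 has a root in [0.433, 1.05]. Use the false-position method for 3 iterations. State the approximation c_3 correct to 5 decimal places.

0.70504

f(0.433000) = 0.440071, f(1.050000) = -0.636429
step 1: c = 0.685228, f(c) = 0.034228 > 0 → new bracket [0.685228, 1.050000]
step 2: c = 0.703845, f(c) = 0.002207 > 0 → new bracket [0.703845, 1.050000]
step 3: c = 0.705041, f(c) = 0.000140 > 0 → new bracket [0.705041, 1.050000]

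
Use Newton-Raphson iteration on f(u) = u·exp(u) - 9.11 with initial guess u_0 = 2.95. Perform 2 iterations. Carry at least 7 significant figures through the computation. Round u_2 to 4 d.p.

1.8930

Newton update: u ← u − f(u)/f'(u).
f'(u) = (u + 1)·exp(u)
u_0 = 2.950000: f = 47.252563, f' = 75.468517 → u_1 = 2.950000 - (47.252563)/(75.468517) = 2.323877
u_1 = 2.323877: f = 14.628878, f' = 33.954081 → u_2 = 2.323877 - (14.628878)/(33.954081) = 1.893034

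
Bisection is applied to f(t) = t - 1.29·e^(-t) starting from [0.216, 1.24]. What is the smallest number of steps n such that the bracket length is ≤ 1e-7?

24

Initial width b − a = 1.24 − 0.216 = 1.024000.
After n steps the width is (b−a)/2^n; need (b−a)/2^n ≤ 1e-7.
So n ≥ log₂(1.024000/1e-7) = log₂(10240000.0000) ≈ 23.2877.
Hence n = 24.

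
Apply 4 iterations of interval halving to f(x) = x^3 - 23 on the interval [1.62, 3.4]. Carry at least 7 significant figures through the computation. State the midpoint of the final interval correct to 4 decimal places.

f(1.620000) = -18.748472, f(3.400000) = 16.304000 (opposite signs)
step 1: m = 2.510000, f(m) = -7.186749 < 0 → root in [2.510000, 3.400000]
step 2: m = 2.955000, f(m) = 2.803134 > 0 → root in [2.510000, 2.955000]
step 3: m = 2.732500, f(m) = -2.597635 < 0 → root in [2.732500, 2.955000]
step 4: m = 2.843750, f(m) = -0.002838 < 0 → root in [2.843750, 2.955000]
Midpoint of [2.843750, 2.955000] = 2.899375

2.8994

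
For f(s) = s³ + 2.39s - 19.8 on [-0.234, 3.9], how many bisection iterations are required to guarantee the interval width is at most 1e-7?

26

Initial width b − a = 3.9 − -0.234 = 4.134000.
After n steps the width is (b−a)/2^n; need (b−a)/2^n ≤ 1e-7.
So n ≥ log₂(4.134000/1e-7) = log₂(41340000.0000) ≈ 25.3010.
Hence n = 26.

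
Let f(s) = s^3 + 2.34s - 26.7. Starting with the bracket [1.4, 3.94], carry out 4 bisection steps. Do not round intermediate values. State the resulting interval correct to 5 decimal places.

f(1.400000) = -20.680000, f(3.940000) = 43.682584 (opposite signs)
step 1: m = 2.670000, f(m) = -1.418037 < 0 → root in [2.670000, 3.940000]
step 2: m = 3.305000, f(m) = 17.134298 > 0 → root in [2.670000, 3.305000]
step 3: m = 2.987500, f(m) = 6.954654 > 0 → root in [2.670000, 2.987500]
step 4: m = 2.828750, f(m) = 2.554442 > 0 → root in [2.670000, 2.828750]

[2.67000, 2.82875]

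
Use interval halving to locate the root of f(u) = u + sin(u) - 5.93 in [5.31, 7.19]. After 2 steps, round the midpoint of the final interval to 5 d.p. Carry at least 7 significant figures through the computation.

f(5.310000) = -1.446682, f(7.190000) = 2.047545 (opposite signs)
step 1: m = 6.250000, f(m) = 0.286821 > 0 → root in [5.310000, 6.250000]
step 2: m = 5.780000, f(m) = -0.632218 < 0 → root in [5.780000, 6.250000]
Midpoint of [5.780000, 6.250000] = 6.015000

6.01500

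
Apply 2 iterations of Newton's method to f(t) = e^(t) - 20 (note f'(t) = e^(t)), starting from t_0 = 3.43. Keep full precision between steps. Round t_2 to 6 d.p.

2.999005

Newton update: t ← t − f(t)/f'(t).
t_0 = 3.430000: f = 10.876643, f' = 30.876643 → t_1 = 3.430000 - (10.876643)/(30.876643) = 3.077739
t_1 = 3.077739: f = 1.709258, f' = 21.709258 → t_2 = 3.077739 - (1.709258)/(21.709258) = 2.999005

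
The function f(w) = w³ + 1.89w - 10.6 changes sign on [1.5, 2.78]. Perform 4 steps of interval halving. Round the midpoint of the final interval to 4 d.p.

f(1.500000) = -4.390000, f(2.780000) = 16.139152 (opposite signs)
step 1: m = 2.140000, f(m) = 3.244944 > 0 → root in [1.500000, 2.140000]
step 2: m = 1.820000, f(m) = -1.131632 < 0 → root in [1.820000, 2.140000]
step 3: m = 1.980000, f(m) = 0.904592 > 0 → root in [1.820000, 1.980000]
step 4: m = 1.900000, f(m) = -0.150000 < 0 → root in [1.900000, 1.980000]
Midpoint of [1.900000, 1.980000] = 1.940000

1.9400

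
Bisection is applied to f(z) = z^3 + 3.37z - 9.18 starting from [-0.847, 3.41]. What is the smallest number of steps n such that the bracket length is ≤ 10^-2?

Initial width b − a = 3.41 − -0.847 = 4.257000.
After n steps the width is (b−a)/2^n; need (b−a)/2^n ≤ 10^-2.
So n ≥ log₂(4.257000/10^-2) = log₂(425.7000) ≈ 8.7337.
Hence n = 9.

9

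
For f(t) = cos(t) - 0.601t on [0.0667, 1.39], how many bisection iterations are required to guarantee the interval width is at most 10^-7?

Initial width b − a = 1.39 − 0.0667 = 1.323300.
After n steps the width is (b−a)/2^n; need (b−a)/2^n ≤ 10^-7.
So n ≥ log₂(1.323300/10^-7) = log₂(13233000.0000) ≈ 23.6576.
Hence n = 24.

24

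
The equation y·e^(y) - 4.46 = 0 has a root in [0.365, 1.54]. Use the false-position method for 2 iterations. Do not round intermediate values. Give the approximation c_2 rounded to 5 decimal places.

False-position update: c = (a·f(b) − b·f(a))/(f(b) − f(a)); replace the endpoint whose sign matches f(c).
f(0.365000) = -3.934212, f(1.540000) = 2.723469
step 1: c = 1.059341, f(c) = -1.404365 < 0 → new bracket [1.059341, 1.540000]
step 2: c = 1.222870, f(c) = -0.306006 < 0 → new bracket [1.222870, 1.540000]

1.22287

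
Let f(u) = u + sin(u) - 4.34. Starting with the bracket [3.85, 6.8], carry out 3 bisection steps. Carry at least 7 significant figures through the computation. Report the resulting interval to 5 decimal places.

[4.95625, 5.32500]

f(3.850000) = -1.140625, f(6.800000) = 2.954113 (opposite signs)
step 1: m = 5.325000, f(m) = 0.166851 > 0 → root in [3.850000, 5.325000]
step 2: m = 4.587500, f(m) = -0.744712 < 0 → root in [4.587500, 5.325000]
step 3: m = 4.956250, f(m) = -0.354163 < 0 → root in [4.956250, 5.325000]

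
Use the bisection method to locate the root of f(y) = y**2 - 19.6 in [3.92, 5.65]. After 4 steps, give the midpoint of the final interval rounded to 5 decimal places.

4.40656

f(3.920000) = -4.233600, f(5.650000) = 12.322500 (opposite signs)
step 1: m = 4.785000, f(m) = 3.296225 > 0 → root in [3.920000, 4.785000]
step 2: m = 4.352500, f(m) = -0.655744 < 0 → root in [4.352500, 4.785000]
step 3: m = 4.568750, f(m) = 1.273477 > 0 → root in [4.352500, 4.568750]
step 4: m = 4.460625, f(m) = 0.297175 > 0 → root in [4.352500, 4.460625]
Midpoint of [4.352500, 4.460625] = 4.406562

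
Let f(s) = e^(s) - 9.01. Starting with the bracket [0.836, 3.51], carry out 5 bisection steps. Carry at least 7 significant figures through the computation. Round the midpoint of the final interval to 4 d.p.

f(0.836000) = -6.702880, f(3.510000) = 24.438268 (opposite signs)
step 1: m = 2.173000, f(m) = -0.225402 < 0 → root in [2.173000, 3.510000]
step 2: m = 2.841500, f(m) = 8.131458 > 0 → root in [2.173000, 2.841500]
step 3: m = 2.507250, f(m) = 3.261138 > 0 → root in [2.173000, 2.507250]
step 4: m = 2.340125, f(m) = 1.372534 > 0 → root in [2.173000, 2.340125]
step 5: m = 2.256563, f(m) = 0.540204 > 0 → root in [2.173000, 2.256563]
Midpoint of [2.173000, 2.256563] = 2.214781

2.2148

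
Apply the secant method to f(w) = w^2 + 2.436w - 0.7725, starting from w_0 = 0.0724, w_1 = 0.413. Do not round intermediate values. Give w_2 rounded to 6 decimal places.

Secant update: w_(k+1) = w_k − f(w_k)·(w_k − w_(k-1))/(f(w_k) − f(w_(k-1))).
f(w_0) = -0.590892, f(w_1) = 0.404137
w_2 = 0.413000 - (0.404137)·(0.413000 - 0.072400)/(0.404137 - (-0.590892)) = 0.274663; f(w_2) = -0.027980

0.274663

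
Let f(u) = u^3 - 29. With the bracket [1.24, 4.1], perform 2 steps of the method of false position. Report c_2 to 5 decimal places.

f(1.240000) = -27.093376, f(4.100000) = 39.921000
step 1: c = 2.396275, f(c) = -15.240266 < 0 → new bracket [2.396275, 4.100000]
step 2: c = 2.866990, f(c) = -5.434402 < 0 → new bracket [2.866990, 4.100000]

2.86699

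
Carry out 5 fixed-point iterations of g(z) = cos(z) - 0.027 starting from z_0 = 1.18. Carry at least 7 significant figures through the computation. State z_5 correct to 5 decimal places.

0.66525

z_1 = g(1.180000) = 0.353925
z_2 = g(0.353925) = 0.911020
z_3 = g(0.911020) = 0.585940
z_4 = g(0.585940) = 0.806192
z_5 = g(0.806192) = 0.665251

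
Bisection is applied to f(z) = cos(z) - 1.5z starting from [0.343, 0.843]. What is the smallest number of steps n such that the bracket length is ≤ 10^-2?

Initial width b − a = 0.843 − 0.343 = 0.500000.
After n steps the width is (b−a)/2^n; need (b−a)/2^n ≤ 10^-2.
So n ≥ log₂(0.500000/10^-2) = log₂(50.0000) ≈ 5.6439.
Hence n = 6.

6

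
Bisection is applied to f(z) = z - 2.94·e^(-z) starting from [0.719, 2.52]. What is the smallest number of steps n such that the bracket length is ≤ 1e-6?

Initial width b − a = 2.52 − 0.719 = 1.801000.
After n steps the width is (b−a)/2^n; need (b−a)/2^n ≤ 1e-6.
So n ≥ log₂(1.801000/1e-6) = log₂(1801000.0000) ≈ 20.7804.
Hence n = 21.

21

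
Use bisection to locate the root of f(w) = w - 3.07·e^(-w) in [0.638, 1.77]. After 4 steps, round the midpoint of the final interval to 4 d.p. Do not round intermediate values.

f(0.638000) = -0.984029, f(1.770000) = 1.247078 (opposite signs)
step 1: m = 1.204000, f(m) = 0.283025 > 0 → root in [0.638000, 1.204000]
step 2: m = 0.921000, f(m) = -0.301231 < 0 → root in [0.921000, 1.204000]
step 3: m = 1.062500, f(m) = 0.001536 > 0 → root in [0.921000, 1.062500]
step 4: m = 0.991750, f(m) = -0.146996 < 0 → root in [0.991750, 1.062500]
Midpoint of [0.991750, 1.062500] = 1.027125

1.0271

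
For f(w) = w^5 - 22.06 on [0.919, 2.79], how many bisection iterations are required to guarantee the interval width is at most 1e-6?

21

Initial width b − a = 2.79 − 0.919 = 1.871000.
After n steps the width is (b−a)/2^n; need (b−a)/2^n ≤ 1e-6.
So n ≥ log₂(1.871000/1e-6) = log₂(1871000.0000) ≈ 20.8354.
Hence n = 21.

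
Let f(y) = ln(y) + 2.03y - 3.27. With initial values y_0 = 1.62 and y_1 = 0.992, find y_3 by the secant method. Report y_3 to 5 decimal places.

1.43385

Secant update: y_(k+1) = y_k − f(y_k)·(y_k − y_(k-1))/(f(y_k) − f(y_(k-1))).
f(y_0) = 0.501026, f(y_1) = -1.264272
y_2 = 0.992000 - (-1.264272)·(0.992000 - 1.620000)/(-1.264272 - (0.501026)) = 1.441761; f(y_2) = 0.022641
y_3 = 1.441761 - (0.022641)·(1.441761 - 0.992000)/(0.022641 - (-1.264272)) = 1.433849; f(y_3) = 0.001075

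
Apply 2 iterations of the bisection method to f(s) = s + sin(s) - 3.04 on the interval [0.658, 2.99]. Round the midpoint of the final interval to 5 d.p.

2.11550

f(0.658000) = -1.770464, f(2.990000) = 0.101013 (opposite signs)
step 1: m = 1.824000, f(m) = -0.247885 < 0 → root in [1.824000, 2.990000]
step 2: m = 2.407000, f(m) = 0.037285 > 0 → root in [1.824000, 2.407000]
Midpoint of [1.824000, 2.407000] = 2.115500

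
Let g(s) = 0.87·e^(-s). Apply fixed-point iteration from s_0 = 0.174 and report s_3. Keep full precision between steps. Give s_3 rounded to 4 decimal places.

s_1 = g(0.174000) = 0.731058
s_2 = g(0.731058) = 0.418817
s_3 = g(0.418817) = 0.572307

0.5723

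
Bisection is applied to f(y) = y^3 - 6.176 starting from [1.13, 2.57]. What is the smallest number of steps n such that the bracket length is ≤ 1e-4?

Initial width b − a = 2.57 − 1.13 = 1.440000.
After n steps the width is (b−a)/2^n; need (b−a)/2^n ≤ 1e-4.
So n ≥ log₂(1.440000/1e-4) = log₂(14400.0000) ≈ 13.8138.
Hence n = 14.

14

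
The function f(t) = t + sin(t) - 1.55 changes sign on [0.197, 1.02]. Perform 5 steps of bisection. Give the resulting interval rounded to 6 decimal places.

f(0.197000) = -1.157272, f(1.020000) = 0.322108 (opposite signs)
step 1: m = 0.608500, f(m) = -0.369863 < 0 → root in [0.608500, 1.020000]
step 2: m = 0.814250, f(m) = -0.008539 < 0 → root in [0.814250, 1.020000]
step 3: m = 0.917125, f(m) = 0.160982 > 0 → root in [0.814250, 0.917125]
step 4: m = 0.865687, f(m) = 0.077229 > 0 → root in [0.814250, 0.865687]
step 5: m = 0.839969, f(m) = 0.034591 > 0 → root in [0.814250, 0.839969]

[0.814250, 0.839969]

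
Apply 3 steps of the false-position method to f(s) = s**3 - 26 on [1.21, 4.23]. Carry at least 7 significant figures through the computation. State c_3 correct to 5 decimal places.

2.86510

f(1.210000) = -24.228439, f(4.230000) = 49.686967
step 1: c = 2.199914, f(c) = -15.353251 < 0 → new bracket [2.199914, 4.230000]
step 2: c = 2.679132, f(c) = -6.769875 < 0 → new bracket [2.679132, 4.230000]
step 3: c = 2.865100, f(c) = -2.480976 < 0 → new bracket [2.865100, 4.230000]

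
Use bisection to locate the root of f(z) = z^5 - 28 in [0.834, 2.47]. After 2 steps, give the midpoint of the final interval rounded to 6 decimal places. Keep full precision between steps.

1.856500

f(0.834000) = -27.596512, f(2.470000) = 63.935823 (opposite signs)
step 1: m = 1.652000, f(m) = -15.695890 < 0 → root in [1.652000, 2.470000]
step 2: m = 2.061000, f(m) = 9.186899 > 0 → root in [1.652000, 2.061000]
Midpoint of [1.652000, 2.061000] = 1.856500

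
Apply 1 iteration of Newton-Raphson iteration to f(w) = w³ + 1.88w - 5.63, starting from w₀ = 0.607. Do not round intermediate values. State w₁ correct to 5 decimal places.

2.03571

f'(w) = 3w² + 1.88
w_0 = 0.607000: f = -4.265191, f' = 2.985347 → w_1 = 0.607000 - (-4.265191)/(2.985347) = 2.035709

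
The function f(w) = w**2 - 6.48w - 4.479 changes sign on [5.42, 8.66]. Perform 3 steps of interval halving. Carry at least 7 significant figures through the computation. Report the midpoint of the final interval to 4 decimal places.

7.2425

f(5.420000) = -10.224200, f(8.660000) = 14.399800 (opposite signs)
step 1: m = 7.040000, f(m) = -0.536600 < 0 → root in [7.040000, 8.660000]
step 2: m = 7.850000, f(m) = 6.275500 > 0 → root in [7.040000, 7.850000]
step 3: m = 7.445000, f(m) = 2.705425 > 0 → root in [7.040000, 7.445000]
Midpoint of [7.040000, 7.445000] = 7.242500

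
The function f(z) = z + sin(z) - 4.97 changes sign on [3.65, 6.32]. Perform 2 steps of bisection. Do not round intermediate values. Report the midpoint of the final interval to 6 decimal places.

f(3.650000) = -1.806787, f(6.320000) = 1.386806 (opposite signs)
step 1: m = 4.985000, f(m) = -0.948071 < 0 → root in [4.985000, 6.320000]
step 2: m = 5.652500, f(m) = 0.092802 > 0 → root in [4.985000, 5.652500]
Midpoint of [4.985000, 5.652500] = 5.318750

5.318750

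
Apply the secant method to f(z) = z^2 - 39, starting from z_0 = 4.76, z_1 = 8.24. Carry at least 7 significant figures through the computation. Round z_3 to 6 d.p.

6.213109

f(z_0) = -16.342400, f(z_1) = 28.897600
z_2 = 8.240000 - (28.897600)·(8.240000 - 4.760000)/(28.897600 - (-16.342400)) = 6.017108; f(z_2) = -2.794415
z_3 = 6.017108 - (-2.794415)·(6.017108 - 8.240000)/(-2.794415 - (28.897600)) = 6.213109; f(z_3) = -0.397274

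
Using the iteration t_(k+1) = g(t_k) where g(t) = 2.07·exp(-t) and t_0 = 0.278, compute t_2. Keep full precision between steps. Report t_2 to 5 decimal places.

t_1 = g(0.278000) = 1.567604
t_2 = g(1.567604) = 0.431686

0.43169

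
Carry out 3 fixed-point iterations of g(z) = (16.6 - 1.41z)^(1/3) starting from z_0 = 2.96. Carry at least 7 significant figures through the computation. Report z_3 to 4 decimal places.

z_1 = g(2.960000) = 2.316231
z_2 = g(2.316231) = 2.371309
z_3 = g(2.371309) = 2.366696

2.3667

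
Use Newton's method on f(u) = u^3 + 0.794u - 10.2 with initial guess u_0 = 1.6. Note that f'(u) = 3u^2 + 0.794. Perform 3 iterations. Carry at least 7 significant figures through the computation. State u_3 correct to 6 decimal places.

2.046819

u_0 = 1.600000: f = -4.833600, f' = 8.474000 → u_1 = 1.600000 - (-4.833600)/(8.474000) = 2.170404
u_1 = 2.170404: f = 1.747316, f' = 14.925955 → u_2 = 2.170404 - (1.747316)/(14.925955) = 2.053338
u_2 = 2.053338: f = 0.087628, f' = 13.442591 → u_3 = 2.053338 - (0.087628)/(13.442591) = 2.046819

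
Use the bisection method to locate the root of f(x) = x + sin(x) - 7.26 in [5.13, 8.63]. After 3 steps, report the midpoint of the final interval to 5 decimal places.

6.66125

f(5.130000) = -3.044060, f(8.630000) = 2.083708 (opposite signs)
step 1: m = 6.880000, f(m) = 0.182011 > 0 → root in [5.130000, 6.880000]
step 2: m = 6.005000, f(m) = -1.529611 < 0 → root in [6.005000, 6.880000]
step 3: m = 6.442500, f(m) = -0.658858 < 0 → root in [6.442500, 6.880000]
Midpoint of [6.442500, 6.880000] = 6.661250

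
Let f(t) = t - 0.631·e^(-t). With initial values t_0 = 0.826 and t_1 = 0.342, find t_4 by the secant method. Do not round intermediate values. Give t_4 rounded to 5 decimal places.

Secant update: t_(k+1) = t_k − f(t_k)·(t_k − t_(k-1))/(f(t_k) − f(t_(k-1))).
f(t_0) = 0.549750, f(t_1) = -0.106230
t_2 = 0.342000 - (-0.106230)·(0.342000 - 0.826000)/(-0.106230 - (0.549750)) = 0.420379; f(t_2) = 0.005940
t_3 = 0.420379 - (0.005940)·(0.420379 - 0.342000)/(0.005940 - (-0.106230)) = 0.416229; f(t_3) = 0.000066
t_4 = 0.416229 - (0.000066)·(0.416229 - 0.420379)/(0.000066 - (0.005940)) = 0.416182; f(t_4) = -0.000000

0.41618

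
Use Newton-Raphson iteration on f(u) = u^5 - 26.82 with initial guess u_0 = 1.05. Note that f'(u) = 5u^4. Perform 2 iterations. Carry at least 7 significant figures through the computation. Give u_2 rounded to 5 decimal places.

Newton update: u ← u − f(u)/f'(u).
u_0 = 1.050000: f = -25.543718, f' = 6.077531 → u_1 = 1.050000 - (-25.543718)/(6.077531) = 5.252976
u_1 = 5.252976: f = 3972.877199, f' = 3807.077304 → u_2 = 5.252976 - (3972.877199)/(3807.077304) = 4.209426

4.20943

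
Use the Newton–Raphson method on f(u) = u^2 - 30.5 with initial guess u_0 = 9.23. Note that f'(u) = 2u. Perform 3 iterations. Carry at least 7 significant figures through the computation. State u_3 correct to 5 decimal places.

Newton update: u ← u − f(u)/f'(u).
u_0 = 9.230000: f = 54.692900, f' = 18.460000 → u_1 = 9.230000 - (54.692900)/(18.460000) = 6.267221
u_1 = 6.267221: f = 8.778059, f' = 12.534442 → u_2 = 6.267221 - (8.778059)/(12.534442) = 5.566906
u_2 = 5.566906: f = 0.490441, f' = 11.133812 → u_3 = 5.566906 - (0.490441)/(11.133812) = 5.522856

5.52286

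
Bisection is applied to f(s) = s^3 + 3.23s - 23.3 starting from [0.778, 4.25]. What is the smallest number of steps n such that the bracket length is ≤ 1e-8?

29

Initial width b − a = 4.25 − 0.778 = 3.472000.
After n steps the width is (b−a)/2^n; need (b−a)/2^n ≤ 1e-8.
So n ≥ log₂(3.472000/1e-8) = log₂(347200000.0000) ≈ 28.3712.
Hence n = 29.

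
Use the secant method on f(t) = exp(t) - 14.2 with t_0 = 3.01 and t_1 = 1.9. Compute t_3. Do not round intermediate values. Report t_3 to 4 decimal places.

2.7143

f(t_0) = 6.087400, f(t_1) = -7.514106
t_2 = 1.900000 - (-7.514106)·(1.900000 - 3.010000)/(-7.514106 - (6.087400)) = 2.513216; f(t_2) = -1.855437
t_3 = 2.513216 - (-1.855437)·(2.513216 - 1.900000)/(-1.855437 - (-7.514106)) = 2.714285; f(t_3) = 0.893811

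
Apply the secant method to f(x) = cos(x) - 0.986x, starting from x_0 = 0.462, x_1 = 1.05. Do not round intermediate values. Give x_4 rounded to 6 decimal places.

Secant update: x_(k+1) = x_k − f(x_k)·(x_k − x_(k-1))/(f(x_k) − f(x_(k-1))).
f(x_0) = 0.439631, f(x_1) = -0.537729
x_2 = 1.050000 - (-0.537729)·(1.050000 - 0.462000)/(-0.537729 - (0.439631)) = 0.726491; f(x_2) = 0.031190
x_3 = 0.726491 - (0.031190)·(0.726491 - 1.050000)/(0.031190 - (-0.537729)) = 0.744227; f(x_3) = 0.001804
x_4 = 0.744227 - (0.001804)·(0.744227 - 0.726491)/(0.001804 - (0.031190)) = 0.745316; f(x_4) = -0.000008

0.745316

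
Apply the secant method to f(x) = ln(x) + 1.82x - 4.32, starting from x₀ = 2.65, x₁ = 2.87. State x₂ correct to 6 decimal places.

Secant update: x_(k+1) = x_k − f(x_k)·(x_k − x_(k-1))/(f(x_k) − f(x_(k-1))).
f(x_0) = 1.477560, f(x_1) = 1.957712
x_2 = 2.870000 - (1.957712)·(2.870000 - 2.650000)/(1.957712 - (1.477560)) = 1.973000; f(x_2) = -0.049585

1.973000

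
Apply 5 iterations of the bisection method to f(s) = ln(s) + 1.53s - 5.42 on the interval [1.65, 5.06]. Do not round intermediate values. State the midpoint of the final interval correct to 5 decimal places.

f(1.650000) = -2.394725, f(5.060000) = 3.943166 (opposite signs)
step 1: m = 3.355000, f(m) = 0.923602 > 0 → root in [1.650000, 3.355000]
step 2: m = 2.502500, f(m) = -0.673885 < 0 → root in [2.502500, 3.355000]
step 3: m = 2.928750, f(m) = 0.135563 > 0 → root in [2.502500, 2.928750]
step 4: m = 2.715625, f(m) = -0.266072 < 0 → root in [2.715625, 2.928750]
step 5: m = 2.822187, f(m) = -0.064541 < 0 → root in [2.822187, 2.928750]
Midpoint of [2.822187, 2.928750] = 2.875469

2.87547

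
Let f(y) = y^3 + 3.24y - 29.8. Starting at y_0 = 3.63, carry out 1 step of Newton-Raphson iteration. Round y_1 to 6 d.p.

f'(y) = 3y^2 + 3.24
y_0 = 3.630000: f = 29.793347, f' = 42.770700 → y_1 = 3.630000 - (29.793347)/(42.770700) = 2.933417

2.933417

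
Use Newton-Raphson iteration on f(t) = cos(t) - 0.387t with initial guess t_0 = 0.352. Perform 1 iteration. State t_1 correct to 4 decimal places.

f'(t) = -sin(t) - 0.387
t_0 = 0.352000: f = 0.802461, f' = -0.731776 → t_1 = 0.352000 - (0.802461)/(-0.731776) = 1.448594

1.4486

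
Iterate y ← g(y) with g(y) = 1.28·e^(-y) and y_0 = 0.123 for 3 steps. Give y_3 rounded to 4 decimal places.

0.8472

y_1 = g(0.123000) = 1.131857
y_2 = g(1.131857) = 0.412715
y_3 = g(0.412715) = 0.847169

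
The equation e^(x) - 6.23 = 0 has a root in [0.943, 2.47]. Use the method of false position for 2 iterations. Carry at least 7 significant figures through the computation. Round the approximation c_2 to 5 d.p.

1.74562

False-position update: c = (a·f(b) − b·f(a))/(f(b) − f(a)); replace the endpoint whose sign matches f(c).
f(0.943000) = -3.662327, f(2.470000) = 5.592447
step 1: c = 1.547269, f(c) = -1.531379 < 0 → new bracket [1.547269, 2.470000]
step 2: c = 1.745625, f(c) = -0.500521 < 0 → new bracket [1.745625, 2.470000]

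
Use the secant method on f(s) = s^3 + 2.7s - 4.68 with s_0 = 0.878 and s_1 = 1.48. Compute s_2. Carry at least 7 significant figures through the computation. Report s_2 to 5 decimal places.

1.11254

f(s_0) = -1.632564, f(s_1) = 2.557792
s_2 = 1.480000 - (2.557792)·(1.480000 - 0.878000)/(2.557792 - (-1.632564)) = 1.112539; f(s_2) = -0.299105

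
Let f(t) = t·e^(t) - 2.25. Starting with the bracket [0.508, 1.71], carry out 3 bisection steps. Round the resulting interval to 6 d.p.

[0.808500, 0.958750]

f(0.508000) = -1.405722, f(1.710000) = 7.204524 (opposite signs)
step 1: m = 1.109000, f(m) = 1.111740 > 0 → root in [0.508000, 1.109000]
step 2: m = 0.808500, f(m) = -0.435290 < 0 → root in [0.808500, 1.109000]
step 3: m = 0.958750, f(m) = 0.250836 > 0 → root in [0.808500, 0.958750]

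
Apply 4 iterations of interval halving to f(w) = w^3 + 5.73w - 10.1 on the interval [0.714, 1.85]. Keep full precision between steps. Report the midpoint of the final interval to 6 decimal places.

f(0.714000) = -5.644786, f(1.850000) = 6.832125 (opposite signs)
step 1: m = 1.282000, f(m) = -0.647142 < 0 → root in [1.282000, 1.850000]
step 2: m = 1.566000, f(m) = 2.713569 > 0 → root in [1.282000, 1.566000]
step 3: m = 1.424000, f(m) = 0.947073 > 0 → root in [1.282000, 1.424000]
step 4: m = 1.353000, f(m) = 0.129504 > 0 → root in [1.282000, 1.353000]
Midpoint of [1.282000, 1.353000] = 1.317500

1.317500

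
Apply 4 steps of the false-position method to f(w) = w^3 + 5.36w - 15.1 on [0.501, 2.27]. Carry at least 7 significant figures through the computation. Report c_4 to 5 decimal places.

1.77348

f(0.501000) = -12.288888, f(2.270000) = 8.764283
step 1: c = 1.533578, f(c) = -3.273258 < 0 → new bracket [1.533578, 2.270000]
step 2: c = 1.733827, f(c) = -0.594539 < 0 → new bracket [1.733827, 2.270000]
step 3: c = 1.767888, f(c) = -0.098712 < 0 → new bracket [1.767888, 2.270000]
step 4: c = 1.773480, f(c) = -0.016136 < 0 → new bracket [1.773480, 2.270000]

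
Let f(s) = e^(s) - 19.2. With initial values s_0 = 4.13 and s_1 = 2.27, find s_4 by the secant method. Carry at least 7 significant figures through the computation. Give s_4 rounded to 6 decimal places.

f(s_0) = 42.977923, f(s_1) = -9.520599
s_2 = 2.270000 - (-9.520599)·(2.270000 - 4.130000)/(-9.520599 - (42.977923)) = 2.607311; f(s_2) = -5.637472
s_3 = 2.607311 - (-5.637472)·(2.607311 - 2.270000)/(-5.637472 - (-9.520599)) = 3.097014; f(s_3) = 2.931763
s_4 = 3.097014 - (2.931763)·(3.097014 - 2.607311)/(2.931763 - (-5.637472)) = 2.929473; f(s_4) = -0.482230

2.929473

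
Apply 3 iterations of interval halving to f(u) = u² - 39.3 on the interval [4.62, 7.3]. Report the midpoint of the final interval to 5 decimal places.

f(4.620000) = -17.955600, f(7.300000) = 13.990000 (opposite signs)
step 1: m = 5.960000, f(m) = -3.778400 < 0 → root in [5.960000, 7.300000]
step 2: m = 6.630000, f(m) = 4.656900 > 0 → root in [5.960000, 6.630000]
step 3: m = 6.295000, f(m) = 0.327025 > 0 → root in [5.960000, 6.295000]
Midpoint of [5.960000, 6.295000] = 6.127500

6.12750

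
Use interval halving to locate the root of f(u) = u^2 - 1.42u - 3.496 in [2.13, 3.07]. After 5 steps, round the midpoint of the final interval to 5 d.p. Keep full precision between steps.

2.70281

f(2.130000) = -1.983700, f(3.070000) = 1.569500 (opposite signs)
step 1: m = 2.600000, f(m) = -0.428000 < 0 → root in [2.600000, 3.070000]
step 2: m = 2.835000, f(m) = 0.515525 > 0 → root in [2.600000, 2.835000]
step 3: m = 2.717500, f(m) = 0.029956 > 0 → root in [2.600000, 2.717500]
step 4: m = 2.658750, f(m) = -0.202473 < 0 → root in [2.658750, 2.717500]
step 5: m = 2.688125, f(m) = -0.087121 < 0 → root in [2.688125, 2.717500]
Midpoint of [2.688125, 2.717500] = 2.702812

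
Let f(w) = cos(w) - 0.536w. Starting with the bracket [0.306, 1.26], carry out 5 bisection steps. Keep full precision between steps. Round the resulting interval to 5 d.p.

f(0.306000) = 0.789530, f(1.260000) = -0.369543 (opposite signs)
step 1: m = 0.783000, f(m) = 0.289113 > 0 → root in [0.783000, 1.260000]
step 2: m = 1.021500, f(m) = -0.025437 < 0 → root in [0.783000, 1.021500]
step 3: m = 0.902250, f(m) = 0.136240 > 0 → root in [0.902250, 1.021500]
step 4: m = 0.961875, f(m) = 0.056418 > 0 → root in [0.961875, 1.021500]
step 5: m = 0.991688, f(m) = 0.015734 > 0 → root in [0.991688, 1.021500]

[0.99169, 1.02150]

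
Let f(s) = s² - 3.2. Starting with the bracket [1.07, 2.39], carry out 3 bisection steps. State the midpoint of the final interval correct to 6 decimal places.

1.812500

f(1.070000) = -2.055100, f(2.390000) = 2.512100 (opposite signs)
step 1: m = 1.730000, f(m) = -0.207100 < 0 → root in [1.730000, 2.390000]
step 2: m = 2.060000, f(m) = 1.043600 > 0 → root in [1.730000, 2.060000]
step 3: m = 1.895000, f(m) = 0.391025 > 0 → root in [1.730000, 1.895000]
Midpoint of [1.730000, 1.895000] = 1.812500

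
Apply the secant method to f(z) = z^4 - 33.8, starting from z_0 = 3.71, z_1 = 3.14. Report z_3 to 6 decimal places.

f(z_0) = 155.650449, f(z_1) = 63.411712
z_2 = 3.140000 - (63.411712)·(3.140000 - 3.710000)/(63.411712 - (155.650449)) = 2.748140; f(z_2) = 23.236830
z_3 = 2.748140 - (23.236830)·(2.748140 - 3.140000)/(23.236830 - (63.411712)) = 2.521491; f(z_3) = 6.623122

2.521491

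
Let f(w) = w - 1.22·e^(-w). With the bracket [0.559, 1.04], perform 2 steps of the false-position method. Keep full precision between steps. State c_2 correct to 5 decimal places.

False-position update: c = (a·f(b) − b·f(a))/(f(b) − f(a)); replace the endpoint whose sign matches f(c).
f(0.559000) = -0.138572, f(1.040000) = 0.608785
step 1: c = 0.648185, f(c) = 0.010133 > 0 → new bracket [0.559000, 0.648185]
step 2: c = 0.642108, f(c) = 0.000166 > 0 → new bracket [0.559000, 0.642108]

0.64211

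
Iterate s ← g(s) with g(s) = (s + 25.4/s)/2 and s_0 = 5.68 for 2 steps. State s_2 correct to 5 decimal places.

5.03997

s_1 = g(5.680000) = 5.075915
s_2 = g(5.075915) = 5.039969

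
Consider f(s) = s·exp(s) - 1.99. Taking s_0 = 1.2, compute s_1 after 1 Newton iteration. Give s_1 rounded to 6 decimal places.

0.926989

f'(s) = (s + 1)·exp(s)
s_0 = 1.200000: f = 1.994140, f' = 7.304257 → s_1 = 1.200000 - (1.994140)/(7.304257) = 0.926989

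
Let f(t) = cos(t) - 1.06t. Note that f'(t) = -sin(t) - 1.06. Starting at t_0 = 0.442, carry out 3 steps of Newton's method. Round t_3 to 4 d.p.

t_0 = 0.442000: f = 0.435378, f' = -1.487748 → t_1 = 0.442000 - (0.435378)/(-1.487748) = 0.734642
t_1 = 0.734642: f = -0.036650, f' = -1.730322 → t_2 = 0.734642 - (-0.036650)/(-1.730322) = 0.713461
t_2 = 0.713461: f = -0.000168, f' = -1.714455 → t_3 = 0.713461 - (-0.000168)/(-1.714455) = 0.713363

0.7134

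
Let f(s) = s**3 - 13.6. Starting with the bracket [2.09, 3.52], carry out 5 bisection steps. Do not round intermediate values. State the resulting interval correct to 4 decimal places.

[2.3581, 2.4028]

f(2.090000) = -4.470671, f(3.520000) = 30.014208 (opposite signs)
step 1: m = 2.805000, f(m) = 8.469810 > 0 → root in [2.090000, 2.805000]
step 2: m = 2.447500, f(m) = 1.061152 > 0 → root in [2.090000, 2.447500]
step 3: m = 2.268750, f(m) = -1.922230 < 0 → root in [2.268750, 2.447500]
step 4: m = 2.358125, f(m) = -0.487048 < 0 → root in [2.358125, 2.447500]
step 5: m = 2.402812, f(m) = 0.272657 > 0 → root in [2.358125, 2.402812]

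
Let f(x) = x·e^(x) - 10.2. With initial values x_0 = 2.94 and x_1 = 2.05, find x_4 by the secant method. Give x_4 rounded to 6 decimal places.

1.761209

Secant update: x_(k+1) = x_k − f(x_k)·(x_k − x_(k-1))/(f(x_k) − f(x_(k-1))).
f(x_0) = 45.412588, f(x_1) = 5.724197
x_2 = 2.050000 - (5.724197)·(2.050000 - 2.940000)/(5.724197 - (45.412588)) = 1.921637; f(x_2) = 2.928873
x_3 = 1.921637 - (2.928873)·(1.921637 - 2.050000)/(2.928873 - (5.724197)) = 1.787141; f(x_3) = 0.473430
x_4 = 1.787141 - (0.473430)·(1.787141 - 1.921637)/(0.473430 - (2.928873)) = 1.761209; f(x_4) = 0.049295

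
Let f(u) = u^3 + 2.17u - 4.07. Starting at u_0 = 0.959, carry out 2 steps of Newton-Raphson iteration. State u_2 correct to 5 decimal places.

Newton update: u ← u − f(u)/f'(u).
f'(u) = 3u^2 + 2.17
u_0 = 0.959000: f = -1.106996, f' = 4.929043 → u_1 = 0.959000 - (-1.106996)/(4.929043) = 1.183586
u_1 = 1.183586: f = 0.156441, f' = 6.372630 → u_2 = 1.183586 - (0.156441)/(6.372630) = 1.159037

1.15904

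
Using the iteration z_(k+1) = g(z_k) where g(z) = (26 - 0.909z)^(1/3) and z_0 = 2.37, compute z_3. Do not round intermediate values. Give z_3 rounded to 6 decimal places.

z_1 = g(2.370000) = 2.878303
z_2 = g(2.878303) = 2.859591
z_3 = g(2.859591) = 2.860284

2.860284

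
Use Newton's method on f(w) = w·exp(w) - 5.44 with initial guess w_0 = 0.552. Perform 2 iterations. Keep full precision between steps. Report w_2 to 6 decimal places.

Newton update: w ← w − f(w)/f'(w).
f'(w) = (w + 1)·exp(w)
w_0 = 0.552000: f = -4.481329, f' = 2.695394 → w_1 = 0.552000 - (-4.481329)/(2.695394) = 2.214588
w_1 = 2.214588: f = 14.840379, f' = 29.438011 → w_2 = 2.214588 - (14.840379)/(29.438011) = 1.710465

1.710465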